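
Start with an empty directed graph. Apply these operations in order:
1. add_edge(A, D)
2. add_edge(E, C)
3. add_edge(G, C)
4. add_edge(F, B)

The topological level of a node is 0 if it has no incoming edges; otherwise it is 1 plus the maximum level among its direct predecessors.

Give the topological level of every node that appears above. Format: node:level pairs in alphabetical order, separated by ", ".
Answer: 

Answer: A:0, B:1, C:1, D:1, E:0, F:0, G:0

Derivation:
Op 1: add_edge(A, D). Edges now: 1
Op 2: add_edge(E, C). Edges now: 2
Op 3: add_edge(G, C). Edges now: 3
Op 4: add_edge(F, B). Edges now: 4
Compute levels (Kahn BFS):
  sources (in-degree 0): A, E, F, G
  process A: level=0
    A->D: in-degree(D)=0, level(D)=1, enqueue
  process E: level=0
    E->C: in-degree(C)=1, level(C)>=1
  process F: level=0
    F->B: in-degree(B)=0, level(B)=1, enqueue
  process G: level=0
    G->C: in-degree(C)=0, level(C)=1, enqueue
  process D: level=1
  process B: level=1
  process C: level=1
All levels: A:0, B:1, C:1, D:1, E:0, F:0, G:0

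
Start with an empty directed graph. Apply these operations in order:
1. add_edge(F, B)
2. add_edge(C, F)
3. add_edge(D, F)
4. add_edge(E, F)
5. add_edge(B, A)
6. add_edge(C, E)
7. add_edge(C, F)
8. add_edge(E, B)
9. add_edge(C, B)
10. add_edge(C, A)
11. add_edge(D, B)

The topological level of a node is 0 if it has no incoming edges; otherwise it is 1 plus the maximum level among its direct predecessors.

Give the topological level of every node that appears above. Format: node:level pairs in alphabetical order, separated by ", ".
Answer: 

Op 1: add_edge(F, B). Edges now: 1
Op 2: add_edge(C, F). Edges now: 2
Op 3: add_edge(D, F). Edges now: 3
Op 4: add_edge(E, F). Edges now: 4
Op 5: add_edge(B, A). Edges now: 5
Op 6: add_edge(C, E). Edges now: 6
Op 7: add_edge(C, F) (duplicate, no change). Edges now: 6
Op 8: add_edge(E, B). Edges now: 7
Op 9: add_edge(C, B). Edges now: 8
Op 10: add_edge(C, A). Edges now: 9
Op 11: add_edge(D, B). Edges now: 10
Compute levels (Kahn BFS):
  sources (in-degree 0): C, D
  process C: level=0
    C->A: in-degree(A)=1, level(A)>=1
    C->B: in-degree(B)=3, level(B)>=1
    C->E: in-degree(E)=0, level(E)=1, enqueue
    C->F: in-degree(F)=2, level(F)>=1
  process D: level=0
    D->B: in-degree(B)=2, level(B)>=1
    D->F: in-degree(F)=1, level(F)>=1
  process E: level=1
    E->B: in-degree(B)=1, level(B)>=2
    E->F: in-degree(F)=0, level(F)=2, enqueue
  process F: level=2
    F->B: in-degree(B)=0, level(B)=3, enqueue
  process B: level=3
    B->A: in-degree(A)=0, level(A)=4, enqueue
  process A: level=4
All levels: A:4, B:3, C:0, D:0, E:1, F:2

Answer: A:4, B:3, C:0, D:0, E:1, F:2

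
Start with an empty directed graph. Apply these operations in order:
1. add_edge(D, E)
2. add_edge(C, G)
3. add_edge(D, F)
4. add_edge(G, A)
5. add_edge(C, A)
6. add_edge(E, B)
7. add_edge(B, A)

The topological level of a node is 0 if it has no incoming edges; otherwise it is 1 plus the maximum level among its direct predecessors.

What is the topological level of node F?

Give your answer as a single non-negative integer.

Op 1: add_edge(D, E). Edges now: 1
Op 2: add_edge(C, G). Edges now: 2
Op 3: add_edge(D, F). Edges now: 3
Op 4: add_edge(G, A). Edges now: 4
Op 5: add_edge(C, A). Edges now: 5
Op 6: add_edge(E, B). Edges now: 6
Op 7: add_edge(B, A). Edges now: 7
Compute levels (Kahn BFS):
  sources (in-degree 0): C, D
  process C: level=0
    C->A: in-degree(A)=2, level(A)>=1
    C->G: in-degree(G)=0, level(G)=1, enqueue
  process D: level=0
    D->E: in-degree(E)=0, level(E)=1, enqueue
    D->F: in-degree(F)=0, level(F)=1, enqueue
  process G: level=1
    G->A: in-degree(A)=1, level(A)>=2
  process E: level=1
    E->B: in-degree(B)=0, level(B)=2, enqueue
  process F: level=1
  process B: level=2
    B->A: in-degree(A)=0, level(A)=3, enqueue
  process A: level=3
All levels: A:3, B:2, C:0, D:0, E:1, F:1, G:1
level(F) = 1

Answer: 1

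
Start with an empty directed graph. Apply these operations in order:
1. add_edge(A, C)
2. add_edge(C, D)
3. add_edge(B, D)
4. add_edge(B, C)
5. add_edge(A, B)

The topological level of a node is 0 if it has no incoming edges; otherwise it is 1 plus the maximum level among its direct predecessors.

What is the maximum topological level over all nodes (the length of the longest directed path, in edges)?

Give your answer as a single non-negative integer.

Op 1: add_edge(A, C). Edges now: 1
Op 2: add_edge(C, D). Edges now: 2
Op 3: add_edge(B, D). Edges now: 3
Op 4: add_edge(B, C). Edges now: 4
Op 5: add_edge(A, B). Edges now: 5
Compute levels (Kahn BFS):
  sources (in-degree 0): A
  process A: level=0
    A->B: in-degree(B)=0, level(B)=1, enqueue
    A->C: in-degree(C)=1, level(C)>=1
  process B: level=1
    B->C: in-degree(C)=0, level(C)=2, enqueue
    B->D: in-degree(D)=1, level(D)>=2
  process C: level=2
    C->D: in-degree(D)=0, level(D)=3, enqueue
  process D: level=3
All levels: A:0, B:1, C:2, D:3
max level = 3

Answer: 3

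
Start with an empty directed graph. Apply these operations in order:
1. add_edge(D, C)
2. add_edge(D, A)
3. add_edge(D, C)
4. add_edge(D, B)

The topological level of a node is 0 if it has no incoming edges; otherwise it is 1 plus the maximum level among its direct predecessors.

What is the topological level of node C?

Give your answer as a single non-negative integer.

Answer: 1

Derivation:
Op 1: add_edge(D, C). Edges now: 1
Op 2: add_edge(D, A). Edges now: 2
Op 3: add_edge(D, C) (duplicate, no change). Edges now: 2
Op 4: add_edge(D, B). Edges now: 3
Compute levels (Kahn BFS):
  sources (in-degree 0): D
  process D: level=0
    D->A: in-degree(A)=0, level(A)=1, enqueue
    D->B: in-degree(B)=0, level(B)=1, enqueue
    D->C: in-degree(C)=0, level(C)=1, enqueue
  process A: level=1
  process B: level=1
  process C: level=1
All levels: A:1, B:1, C:1, D:0
level(C) = 1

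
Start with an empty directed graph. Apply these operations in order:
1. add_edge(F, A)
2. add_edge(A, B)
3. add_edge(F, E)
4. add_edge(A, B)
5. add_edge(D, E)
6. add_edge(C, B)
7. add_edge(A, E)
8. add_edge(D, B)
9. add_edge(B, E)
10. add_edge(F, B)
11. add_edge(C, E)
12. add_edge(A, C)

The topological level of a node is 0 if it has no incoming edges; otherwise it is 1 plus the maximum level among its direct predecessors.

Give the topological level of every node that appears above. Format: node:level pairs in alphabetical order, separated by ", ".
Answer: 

Answer: A:1, B:3, C:2, D:0, E:4, F:0

Derivation:
Op 1: add_edge(F, A). Edges now: 1
Op 2: add_edge(A, B). Edges now: 2
Op 3: add_edge(F, E). Edges now: 3
Op 4: add_edge(A, B) (duplicate, no change). Edges now: 3
Op 5: add_edge(D, E). Edges now: 4
Op 6: add_edge(C, B). Edges now: 5
Op 7: add_edge(A, E). Edges now: 6
Op 8: add_edge(D, B). Edges now: 7
Op 9: add_edge(B, E). Edges now: 8
Op 10: add_edge(F, B). Edges now: 9
Op 11: add_edge(C, E). Edges now: 10
Op 12: add_edge(A, C). Edges now: 11
Compute levels (Kahn BFS):
  sources (in-degree 0): D, F
  process D: level=0
    D->B: in-degree(B)=3, level(B)>=1
    D->E: in-degree(E)=4, level(E)>=1
  process F: level=0
    F->A: in-degree(A)=0, level(A)=1, enqueue
    F->B: in-degree(B)=2, level(B)>=1
    F->E: in-degree(E)=3, level(E)>=1
  process A: level=1
    A->B: in-degree(B)=1, level(B)>=2
    A->C: in-degree(C)=0, level(C)=2, enqueue
    A->E: in-degree(E)=2, level(E)>=2
  process C: level=2
    C->B: in-degree(B)=0, level(B)=3, enqueue
    C->E: in-degree(E)=1, level(E)>=3
  process B: level=3
    B->E: in-degree(E)=0, level(E)=4, enqueue
  process E: level=4
All levels: A:1, B:3, C:2, D:0, E:4, F:0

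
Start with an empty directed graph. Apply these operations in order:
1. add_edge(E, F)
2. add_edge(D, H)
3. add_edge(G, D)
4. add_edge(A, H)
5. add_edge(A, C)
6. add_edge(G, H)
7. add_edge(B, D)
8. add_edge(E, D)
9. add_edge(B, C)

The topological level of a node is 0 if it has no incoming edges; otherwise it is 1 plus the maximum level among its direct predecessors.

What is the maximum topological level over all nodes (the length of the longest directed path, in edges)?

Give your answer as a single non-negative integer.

Answer: 2

Derivation:
Op 1: add_edge(E, F). Edges now: 1
Op 2: add_edge(D, H). Edges now: 2
Op 3: add_edge(G, D). Edges now: 3
Op 4: add_edge(A, H). Edges now: 4
Op 5: add_edge(A, C). Edges now: 5
Op 6: add_edge(G, H). Edges now: 6
Op 7: add_edge(B, D). Edges now: 7
Op 8: add_edge(E, D). Edges now: 8
Op 9: add_edge(B, C). Edges now: 9
Compute levels (Kahn BFS):
  sources (in-degree 0): A, B, E, G
  process A: level=0
    A->C: in-degree(C)=1, level(C)>=1
    A->H: in-degree(H)=2, level(H)>=1
  process B: level=0
    B->C: in-degree(C)=0, level(C)=1, enqueue
    B->D: in-degree(D)=2, level(D)>=1
  process E: level=0
    E->D: in-degree(D)=1, level(D)>=1
    E->F: in-degree(F)=0, level(F)=1, enqueue
  process G: level=0
    G->D: in-degree(D)=0, level(D)=1, enqueue
    G->H: in-degree(H)=1, level(H)>=1
  process C: level=1
  process F: level=1
  process D: level=1
    D->H: in-degree(H)=0, level(H)=2, enqueue
  process H: level=2
All levels: A:0, B:0, C:1, D:1, E:0, F:1, G:0, H:2
max level = 2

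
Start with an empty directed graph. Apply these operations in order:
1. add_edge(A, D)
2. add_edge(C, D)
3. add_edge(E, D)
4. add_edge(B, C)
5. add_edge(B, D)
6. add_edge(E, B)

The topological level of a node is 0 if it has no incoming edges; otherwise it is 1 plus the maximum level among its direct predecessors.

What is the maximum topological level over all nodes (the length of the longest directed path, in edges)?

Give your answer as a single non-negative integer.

Answer: 3

Derivation:
Op 1: add_edge(A, D). Edges now: 1
Op 2: add_edge(C, D). Edges now: 2
Op 3: add_edge(E, D). Edges now: 3
Op 4: add_edge(B, C). Edges now: 4
Op 5: add_edge(B, D). Edges now: 5
Op 6: add_edge(E, B). Edges now: 6
Compute levels (Kahn BFS):
  sources (in-degree 0): A, E
  process A: level=0
    A->D: in-degree(D)=3, level(D)>=1
  process E: level=0
    E->B: in-degree(B)=0, level(B)=1, enqueue
    E->D: in-degree(D)=2, level(D)>=1
  process B: level=1
    B->C: in-degree(C)=0, level(C)=2, enqueue
    B->D: in-degree(D)=1, level(D)>=2
  process C: level=2
    C->D: in-degree(D)=0, level(D)=3, enqueue
  process D: level=3
All levels: A:0, B:1, C:2, D:3, E:0
max level = 3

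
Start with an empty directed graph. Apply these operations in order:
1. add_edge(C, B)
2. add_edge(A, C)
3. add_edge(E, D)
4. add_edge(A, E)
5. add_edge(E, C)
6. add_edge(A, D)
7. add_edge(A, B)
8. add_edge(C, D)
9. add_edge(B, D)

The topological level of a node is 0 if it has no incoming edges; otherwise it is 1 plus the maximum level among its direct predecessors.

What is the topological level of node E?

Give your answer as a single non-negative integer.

Op 1: add_edge(C, B). Edges now: 1
Op 2: add_edge(A, C). Edges now: 2
Op 3: add_edge(E, D). Edges now: 3
Op 4: add_edge(A, E). Edges now: 4
Op 5: add_edge(E, C). Edges now: 5
Op 6: add_edge(A, D). Edges now: 6
Op 7: add_edge(A, B). Edges now: 7
Op 8: add_edge(C, D). Edges now: 8
Op 9: add_edge(B, D). Edges now: 9
Compute levels (Kahn BFS):
  sources (in-degree 0): A
  process A: level=0
    A->B: in-degree(B)=1, level(B)>=1
    A->C: in-degree(C)=1, level(C)>=1
    A->D: in-degree(D)=3, level(D)>=1
    A->E: in-degree(E)=0, level(E)=1, enqueue
  process E: level=1
    E->C: in-degree(C)=0, level(C)=2, enqueue
    E->D: in-degree(D)=2, level(D)>=2
  process C: level=2
    C->B: in-degree(B)=0, level(B)=3, enqueue
    C->D: in-degree(D)=1, level(D)>=3
  process B: level=3
    B->D: in-degree(D)=0, level(D)=4, enqueue
  process D: level=4
All levels: A:0, B:3, C:2, D:4, E:1
level(E) = 1

Answer: 1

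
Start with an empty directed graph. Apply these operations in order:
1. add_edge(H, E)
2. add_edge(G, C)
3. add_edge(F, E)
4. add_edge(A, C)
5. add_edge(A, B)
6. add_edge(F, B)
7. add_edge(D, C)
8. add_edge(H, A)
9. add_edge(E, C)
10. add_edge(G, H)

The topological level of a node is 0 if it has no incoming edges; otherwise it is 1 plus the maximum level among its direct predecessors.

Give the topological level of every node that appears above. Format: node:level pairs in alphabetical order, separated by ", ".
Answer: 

Answer: A:2, B:3, C:3, D:0, E:2, F:0, G:0, H:1

Derivation:
Op 1: add_edge(H, E). Edges now: 1
Op 2: add_edge(G, C). Edges now: 2
Op 3: add_edge(F, E). Edges now: 3
Op 4: add_edge(A, C). Edges now: 4
Op 5: add_edge(A, B). Edges now: 5
Op 6: add_edge(F, B). Edges now: 6
Op 7: add_edge(D, C). Edges now: 7
Op 8: add_edge(H, A). Edges now: 8
Op 9: add_edge(E, C). Edges now: 9
Op 10: add_edge(G, H). Edges now: 10
Compute levels (Kahn BFS):
  sources (in-degree 0): D, F, G
  process D: level=0
    D->C: in-degree(C)=3, level(C)>=1
  process F: level=0
    F->B: in-degree(B)=1, level(B)>=1
    F->E: in-degree(E)=1, level(E)>=1
  process G: level=0
    G->C: in-degree(C)=2, level(C)>=1
    G->H: in-degree(H)=0, level(H)=1, enqueue
  process H: level=1
    H->A: in-degree(A)=0, level(A)=2, enqueue
    H->E: in-degree(E)=0, level(E)=2, enqueue
  process A: level=2
    A->B: in-degree(B)=0, level(B)=3, enqueue
    A->C: in-degree(C)=1, level(C)>=3
  process E: level=2
    E->C: in-degree(C)=0, level(C)=3, enqueue
  process B: level=3
  process C: level=3
All levels: A:2, B:3, C:3, D:0, E:2, F:0, G:0, H:1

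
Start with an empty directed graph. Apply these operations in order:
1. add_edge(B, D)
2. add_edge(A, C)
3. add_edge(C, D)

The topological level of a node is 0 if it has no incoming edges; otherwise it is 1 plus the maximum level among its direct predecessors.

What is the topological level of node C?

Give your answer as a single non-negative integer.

Op 1: add_edge(B, D). Edges now: 1
Op 2: add_edge(A, C). Edges now: 2
Op 3: add_edge(C, D). Edges now: 3
Compute levels (Kahn BFS):
  sources (in-degree 0): A, B
  process A: level=0
    A->C: in-degree(C)=0, level(C)=1, enqueue
  process B: level=0
    B->D: in-degree(D)=1, level(D)>=1
  process C: level=1
    C->D: in-degree(D)=0, level(D)=2, enqueue
  process D: level=2
All levels: A:0, B:0, C:1, D:2
level(C) = 1

Answer: 1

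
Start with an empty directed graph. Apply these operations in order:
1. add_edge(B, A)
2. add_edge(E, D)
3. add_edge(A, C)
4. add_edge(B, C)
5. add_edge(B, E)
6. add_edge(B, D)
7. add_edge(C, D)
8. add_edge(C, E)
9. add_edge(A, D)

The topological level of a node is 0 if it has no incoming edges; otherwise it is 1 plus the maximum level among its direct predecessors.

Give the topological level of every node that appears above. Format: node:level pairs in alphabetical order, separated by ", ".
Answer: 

Op 1: add_edge(B, A). Edges now: 1
Op 2: add_edge(E, D). Edges now: 2
Op 3: add_edge(A, C). Edges now: 3
Op 4: add_edge(B, C). Edges now: 4
Op 5: add_edge(B, E). Edges now: 5
Op 6: add_edge(B, D). Edges now: 6
Op 7: add_edge(C, D). Edges now: 7
Op 8: add_edge(C, E). Edges now: 8
Op 9: add_edge(A, D). Edges now: 9
Compute levels (Kahn BFS):
  sources (in-degree 0): B
  process B: level=0
    B->A: in-degree(A)=0, level(A)=1, enqueue
    B->C: in-degree(C)=1, level(C)>=1
    B->D: in-degree(D)=3, level(D)>=1
    B->E: in-degree(E)=1, level(E)>=1
  process A: level=1
    A->C: in-degree(C)=0, level(C)=2, enqueue
    A->D: in-degree(D)=2, level(D)>=2
  process C: level=2
    C->D: in-degree(D)=1, level(D)>=3
    C->E: in-degree(E)=0, level(E)=3, enqueue
  process E: level=3
    E->D: in-degree(D)=0, level(D)=4, enqueue
  process D: level=4
All levels: A:1, B:0, C:2, D:4, E:3

Answer: A:1, B:0, C:2, D:4, E:3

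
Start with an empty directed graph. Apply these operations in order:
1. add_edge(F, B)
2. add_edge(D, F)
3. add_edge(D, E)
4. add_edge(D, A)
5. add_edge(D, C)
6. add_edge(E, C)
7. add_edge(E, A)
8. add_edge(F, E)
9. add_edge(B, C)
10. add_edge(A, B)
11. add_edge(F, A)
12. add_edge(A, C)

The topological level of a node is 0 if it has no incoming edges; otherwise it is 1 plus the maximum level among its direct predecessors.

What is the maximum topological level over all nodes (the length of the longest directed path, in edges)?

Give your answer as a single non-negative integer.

Op 1: add_edge(F, B). Edges now: 1
Op 2: add_edge(D, F). Edges now: 2
Op 3: add_edge(D, E). Edges now: 3
Op 4: add_edge(D, A). Edges now: 4
Op 5: add_edge(D, C). Edges now: 5
Op 6: add_edge(E, C). Edges now: 6
Op 7: add_edge(E, A). Edges now: 7
Op 8: add_edge(F, E). Edges now: 8
Op 9: add_edge(B, C). Edges now: 9
Op 10: add_edge(A, B). Edges now: 10
Op 11: add_edge(F, A). Edges now: 11
Op 12: add_edge(A, C). Edges now: 12
Compute levels (Kahn BFS):
  sources (in-degree 0): D
  process D: level=0
    D->A: in-degree(A)=2, level(A)>=1
    D->C: in-degree(C)=3, level(C)>=1
    D->E: in-degree(E)=1, level(E)>=1
    D->F: in-degree(F)=0, level(F)=1, enqueue
  process F: level=1
    F->A: in-degree(A)=1, level(A)>=2
    F->B: in-degree(B)=1, level(B)>=2
    F->E: in-degree(E)=0, level(E)=2, enqueue
  process E: level=2
    E->A: in-degree(A)=0, level(A)=3, enqueue
    E->C: in-degree(C)=2, level(C)>=3
  process A: level=3
    A->B: in-degree(B)=0, level(B)=4, enqueue
    A->C: in-degree(C)=1, level(C)>=4
  process B: level=4
    B->C: in-degree(C)=0, level(C)=5, enqueue
  process C: level=5
All levels: A:3, B:4, C:5, D:0, E:2, F:1
max level = 5

Answer: 5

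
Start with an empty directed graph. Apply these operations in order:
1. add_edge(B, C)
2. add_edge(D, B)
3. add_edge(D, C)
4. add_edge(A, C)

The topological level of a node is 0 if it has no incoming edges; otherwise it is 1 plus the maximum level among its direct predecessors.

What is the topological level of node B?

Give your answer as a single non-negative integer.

Answer: 1

Derivation:
Op 1: add_edge(B, C). Edges now: 1
Op 2: add_edge(D, B). Edges now: 2
Op 3: add_edge(D, C). Edges now: 3
Op 4: add_edge(A, C). Edges now: 4
Compute levels (Kahn BFS):
  sources (in-degree 0): A, D
  process A: level=0
    A->C: in-degree(C)=2, level(C)>=1
  process D: level=0
    D->B: in-degree(B)=0, level(B)=1, enqueue
    D->C: in-degree(C)=1, level(C)>=1
  process B: level=1
    B->C: in-degree(C)=0, level(C)=2, enqueue
  process C: level=2
All levels: A:0, B:1, C:2, D:0
level(B) = 1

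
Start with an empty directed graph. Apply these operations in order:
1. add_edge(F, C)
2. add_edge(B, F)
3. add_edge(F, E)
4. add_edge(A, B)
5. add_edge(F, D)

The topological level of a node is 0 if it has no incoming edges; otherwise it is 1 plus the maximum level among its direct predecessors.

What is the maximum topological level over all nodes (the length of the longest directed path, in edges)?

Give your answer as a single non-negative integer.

Op 1: add_edge(F, C). Edges now: 1
Op 2: add_edge(B, F). Edges now: 2
Op 3: add_edge(F, E). Edges now: 3
Op 4: add_edge(A, B). Edges now: 4
Op 5: add_edge(F, D). Edges now: 5
Compute levels (Kahn BFS):
  sources (in-degree 0): A
  process A: level=0
    A->B: in-degree(B)=0, level(B)=1, enqueue
  process B: level=1
    B->F: in-degree(F)=0, level(F)=2, enqueue
  process F: level=2
    F->C: in-degree(C)=0, level(C)=3, enqueue
    F->D: in-degree(D)=0, level(D)=3, enqueue
    F->E: in-degree(E)=0, level(E)=3, enqueue
  process C: level=3
  process D: level=3
  process E: level=3
All levels: A:0, B:1, C:3, D:3, E:3, F:2
max level = 3

Answer: 3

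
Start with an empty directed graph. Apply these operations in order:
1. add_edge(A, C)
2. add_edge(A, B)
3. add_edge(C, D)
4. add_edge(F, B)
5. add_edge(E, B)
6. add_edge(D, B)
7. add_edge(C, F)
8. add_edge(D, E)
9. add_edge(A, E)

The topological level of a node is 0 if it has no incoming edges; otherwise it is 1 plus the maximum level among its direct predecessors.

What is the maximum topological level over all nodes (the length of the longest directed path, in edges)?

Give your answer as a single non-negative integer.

Answer: 4

Derivation:
Op 1: add_edge(A, C). Edges now: 1
Op 2: add_edge(A, B). Edges now: 2
Op 3: add_edge(C, D). Edges now: 3
Op 4: add_edge(F, B). Edges now: 4
Op 5: add_edge(E, B). Edges now: 5
Op 6: add_edge(D, B). Edges now: 6
Op 7: add_edge(C, F). Edges now: 7
Op 8: add_edge(D, E). Edges now: 8
Op 9: add_edge(A, E). Edges now: 9
Compute levels (Kahn BFS):
  sources (in-degree 0): A
  process A: level=0
    A->B: in-degree(B)=3, level(B)>=1
    A->C: in-degree(C)=0, level(C)=1, enqueue
    A->E: in-degree(E)=1, level(E)>=1
  process C: level=1
    C->D: in-degree(D)=0, level(D)=2, enqueue
    C->F: in-degree(F)=0, level(F)=2, enqueue
  process D: level=2
    D->B: in-degree(B)=2, level(B)>=3
    D->E: in-degree(E)=0, level(E)=3, enqueue
  process F: level=2
    F->B: in-degree(B)=1, level(B)>=3
  process E: level=3
    E->B: in-degree(B)=0, level(B)=4, enqueue
  process B: level=4
All levels: A:0, B:4, C:1, D:2, E:3, F:2
max level = 4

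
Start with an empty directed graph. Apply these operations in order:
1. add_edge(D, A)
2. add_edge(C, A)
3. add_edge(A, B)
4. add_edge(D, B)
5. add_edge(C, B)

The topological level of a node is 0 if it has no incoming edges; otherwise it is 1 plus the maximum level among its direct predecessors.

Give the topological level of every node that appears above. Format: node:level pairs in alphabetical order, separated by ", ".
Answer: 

Answer: A:1, B:2, C:0, D:0

Derivation:
Op 1: add_edge(D, A). Edges now: 1
Op 2: add_edge(C, A). Edges now: 2
Op 3: add_edge(A, B). Edges now: 3
Op 4: add_edge(D, B). Edges now: 4
Op 5: add_edge(C, B). Edges now: 5
Compute levels (Kahn BFS):
  sources (in-degree 0): C, D
  process C: level=0
    C->A: in-degree(A)=1, level(A)>=1
    C->B: in-degree(B)=2, level(B)>=1
  process D: level=0
    D->A: in-degree(A)=0, level(A)=1, enqueue
    D->B: in-degree(B)=1, level(B)>=1
  process A: level=1
    A->B: in-degree(B)=0, level(B)=2, enqueue
  process B: level=2
All levels: A:1, B:2, C:0, D:0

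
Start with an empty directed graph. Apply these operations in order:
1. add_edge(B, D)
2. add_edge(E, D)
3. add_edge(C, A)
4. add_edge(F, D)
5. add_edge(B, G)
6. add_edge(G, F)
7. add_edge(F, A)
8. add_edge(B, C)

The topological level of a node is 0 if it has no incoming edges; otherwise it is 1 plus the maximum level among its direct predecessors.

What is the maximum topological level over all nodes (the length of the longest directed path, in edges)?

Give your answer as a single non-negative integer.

Op 1: add_edge(B, D). Edges now: 1
Op 2: add_edge(E, D). Edges now: 2
Op 3: add_edge(C, A). Edges now: 3
Op 4: add_edge(F, D). Edges now: 4
Op 5: add_edge(B, G). Edges now: 5
Op 6: add_edge(G, F). Edges now: 6
Op 7: add_edge(F, A). Edges now: 7
Op 8: add_edge(B, C). Edges now: 8
Compute levels (Kahn BFS):
  sources (in-degree 0): B, E
  process B: level=0
    B->C: in-degree(C)=0, level(C)=1, enqueue
    B->D: in-degree(D)=2, level(D)>=1
    B->G: in-degree(G)=0, level(G)=1, enqueue
  process E: level=0
    E->D: in-degree(D)=1, level(D)>=1
  process C: level=1
    C->A: in-degree(A)=1, level(A)>=2
  process G: level=1
    G->F: in-degree(F)=0, level(F)=2, enqueue
  process F: level=2
    F->A: in-degree(A)=0, level(A)=3, enqueue
    F->D: in-degree(D)=0, level(D)=3, enqueue
  process A: level=3
  process D: level=3
All levels: A:3, B:0, C:1, D:3, E:0, F:2, G:1
max level = 3

Answer: 3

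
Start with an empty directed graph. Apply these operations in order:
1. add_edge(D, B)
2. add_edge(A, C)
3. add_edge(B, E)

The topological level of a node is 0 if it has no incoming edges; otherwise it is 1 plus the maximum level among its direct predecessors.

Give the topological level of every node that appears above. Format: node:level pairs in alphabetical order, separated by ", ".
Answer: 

Op 1: add_edge(D, B). Edges now: 1
Op 2: add_edge(A, C). Edges now: 2
Op 3: add_edge(B, E). Edges now: 3
Compute levels (Kahn BFS):
  sources (in-degree 0): A, D
  process A: level=0
    A->C: in-degree(C)=0, level(C)=1, enqueue
  process D: level=0
    D->B: in-degree(B)=0, level(B)=1, enqueue
  process C: level=1
  process B: level=1
    B->E: in-degree(E)=0, level(E)=2, enqueue
  process E: level=2
All levels: A:0, B:1, C:1, D:0, E:2

Answer: A:0, B:1, C:1, D:0, E:2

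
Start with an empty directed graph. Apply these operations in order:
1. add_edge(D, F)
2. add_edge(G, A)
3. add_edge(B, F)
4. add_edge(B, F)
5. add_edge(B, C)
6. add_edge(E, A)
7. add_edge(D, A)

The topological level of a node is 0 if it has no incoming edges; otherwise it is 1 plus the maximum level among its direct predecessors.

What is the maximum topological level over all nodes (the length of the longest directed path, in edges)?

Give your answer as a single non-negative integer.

Answer: 1

Derivation:
Op 1: add_edge(D, F). Edges now: 1
Op 2: add_edge(G, A). Edges now: 2
Op 3: add_edge(B, F). Edges now: 3
Op 4: add_edge(B, F) (duplicate, no change). Edges now: 3
Op 5: add_edge(B, C). Edges now: 4
Op 6: add_edge(E, A). Edges now: 5
Op 7: add_edge(D, A). Edges now: 6
Compute levels (Kahn BFS):
  sources (in-degree 0): B, D, E, G
  process B: level=0
    B->C: in-degree(C)=0, level(C)=1, enqueue
    B->F: in-degree(F)=1, level(F)>=1
  process D: level=0
    D->A: in-degree(A)=2, level(A)>=1
    D->F: in-degree(F)=0, level(F)=1, enqueue
  process E: level=0
    E->A: in-degree(A)=1, level(A)>=1
  process G: level=0
    G->A: in-degree(A)=0, level(A)=1, enqueue
  process C: level=1
  process F: level=1
  process A: level=1
All levels: A:1, B:0, C:1, D:0, E:0, F:1, G:0
max level = 1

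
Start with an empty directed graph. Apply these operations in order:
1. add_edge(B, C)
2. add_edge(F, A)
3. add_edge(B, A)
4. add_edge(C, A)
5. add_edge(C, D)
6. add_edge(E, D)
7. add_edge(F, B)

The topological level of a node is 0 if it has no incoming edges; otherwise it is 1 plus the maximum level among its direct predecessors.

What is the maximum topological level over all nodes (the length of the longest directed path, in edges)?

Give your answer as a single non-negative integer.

Answer: 3

Derivation:
Op 1: add_edge(B, C). Edges now: 1
Op 2: add_edge(F, A). Edges now: 2
Op 3: add_edge(B, A). Edges now: 3
Op 4: add_edge(C, A). Edges now: 4
Op 5: add_edge(C, D). Edges now: 5
Op 6: add_edge(E, D). Edges now: 6
Op 7: add_edge(F, B). Edges now: 7
Compute levels (Kahn BFS):
  sources (in-degree 0): E, F
  process E: level=0
    E->D: in-degree(D)=1, level(D)>=1
  process F: level=0
    F->A: in-degree(A)=2, level(A)>=1
    F->B: in-degree(B)=0, level(B)=1, enqueue
  process B: level=1
    B->A: in-degree(A)=1, level(A)>=2
    B->C: in-degree(C)=0, level(C)=2, enqueue
  process C: level=2
    C->A: in-degree(A)=0, level(A)=3, enqueue
    C->D: in-degree(D)=0, level(D)=3, enqueue
  process A: level=3
  process D: level=3
All levels: A:3, B:1, C:2, D:3, E:0, F:0
max level = 3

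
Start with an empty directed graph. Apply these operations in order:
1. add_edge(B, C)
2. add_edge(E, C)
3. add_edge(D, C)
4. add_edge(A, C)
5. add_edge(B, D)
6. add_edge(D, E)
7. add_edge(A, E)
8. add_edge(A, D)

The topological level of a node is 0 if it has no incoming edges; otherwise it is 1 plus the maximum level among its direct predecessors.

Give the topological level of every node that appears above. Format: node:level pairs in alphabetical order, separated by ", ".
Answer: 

Op 1: add_edge(B, C). Edges now: 1
Op 2: add_edge(E, C). Edges now: 2
Op 3: add_edge(D, C). Edges now: 3
Op 4: add_edge(A, C). Edges now: 4
Op 5: add_edge(B, D). Edges now: 5
Op 6: add_edge(D, E). Edges now: 6
Op 7: add_edge(A, E). Edges now: 7
Op 8: add_edge(A, D). Edges now: 8
Compute levels (Kahn BFS):
  sources (in-degree 0): A, B
  process A: level=0
    A->C: in-degree(C)=3, level(C)>=1
    A->D: in-degree(D)=1, level(D)>=1
    A->E: in-degree(E)=1, level(E)>=1
  process B: level=0
    B->C: in-degree(C)=2, level(C)>=1
    B->D: in-degree(D)=0, level(D)=1, enqueue
  process D: level=1
    D->C: in-degree(C)=1, level(C)>=2
    D->E: in-degree(E)=0, level(E)=2, enqueue
  process E: level=2
    E->C: in-degree(C)=0, level(C)=3, enqueue
  process C: level=3
All levels: A:0, B:0, C:3, D:1, E:2

Answer: A:0, B:0, C:3, D:1, E:2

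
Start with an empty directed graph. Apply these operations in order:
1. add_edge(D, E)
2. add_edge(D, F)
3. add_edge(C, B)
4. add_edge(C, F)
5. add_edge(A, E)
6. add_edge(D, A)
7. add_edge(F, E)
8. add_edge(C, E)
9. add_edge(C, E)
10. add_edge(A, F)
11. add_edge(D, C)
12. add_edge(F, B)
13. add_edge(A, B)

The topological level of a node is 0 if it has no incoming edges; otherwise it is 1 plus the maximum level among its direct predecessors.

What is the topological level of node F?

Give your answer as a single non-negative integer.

Answer: 2

Derivation:
Op 1: add_edge(D, E). Edges now: 1
Op 2: add_edge(D, F). Edges now: 2
Op 3: add_edge(C, B). Edges now: 3
Op 4: add_edge(C, F). Edges now: 4
Op 5: add_edge(A, E). Edges now: 5
Op 6: add_edge(D, A). Edges now: 6
Op 7: add_edge(F, E). Edges now: 7
Op 8: add_edge(C, E). Edges now: 8
Op 9: add_edge(C, E) (duplicate, no change). Edges now: 8
Op 10: add_edge(A, F). Edges now: 9
Op 11: add_edge(D, C). Edges now: 10
Op 12: add_edge(F, B). Edges now: 11
Op 13: add_edge(A, B). Edges now: 12
Compute levels (Kahn BFS):
  sources (in-degree 0): D
  process D: level=0
    D->A: in-degree(A)=0, level(A)=1, enqueue
    D->C: in-degree(C)=0, level(C)=1, enqueue
    D->E: in-degree(E)=3, level(E)>=1
    D->F: in-degree(F)=2, level(F)>=1
  process A: level=1
    A->B: in-degree(B)=2, level(B)>=2
    A->E: in-degree(E)=2, level(E)>=2
    A->F: in-degree(F)=1, level(F)>=2
  process C: level=1
    C->B: in-degree(B)=1, level(B)>=2
    C->E: in-degree(E)=1, level(E)>=2
    C->F: in-degree(F)=0, level(F)=2, enqueue
  process F: level=2
    F->B: in-degree(B)=0, level(B)=3, enqueue
    F->E: in-degree(E)=0, level(E)=3, enqueue
  process B: level=3
  process E: level=3
All levels: A:1, B:3, C:1, D:0, E:3, F:2
level(F) = 2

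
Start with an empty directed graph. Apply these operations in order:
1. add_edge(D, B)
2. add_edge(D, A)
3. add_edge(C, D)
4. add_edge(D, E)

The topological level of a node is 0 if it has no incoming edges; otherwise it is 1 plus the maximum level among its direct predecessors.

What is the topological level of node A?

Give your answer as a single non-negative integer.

Answer: 2

Derivation:
Op 1: add_edge(D, B). Edges now: 1
Op 2: add_edge(D, A). Edges now: 2
Op 3: add_edge(C, D). Edges now: 3
Op 4: add_edge(D, E). Edges now: 4
Compute levels (Kahn BFS):
  sources (in-degree 0): C
  process C: level=0
    C->D: in-degree(D)=0, level(D)=1, enqueue
  process D: level=1
    D->A: in-degree(A)=0, level(A)=2, enqueue
    D->B: in-degree(B)=0, level(B)=2, enqueue
    D->E: in-degree(E)=0, level(E)=2, enqueue
  process A: level=2
  process B: level=2
  process E: level=2
All levels: A:2, B:2, C:0, D:1, E:2
level(A) = 2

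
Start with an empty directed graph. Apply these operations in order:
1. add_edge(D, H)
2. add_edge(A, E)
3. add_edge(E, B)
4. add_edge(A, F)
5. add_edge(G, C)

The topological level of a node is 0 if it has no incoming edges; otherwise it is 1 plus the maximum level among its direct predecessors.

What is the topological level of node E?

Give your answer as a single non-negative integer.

Answer: 1

Derivation:
Op 1: add_edge(D, H). Edges now: 1
Op 2: add_edge(A, E). Edges now: 2
Op 3: add_edge(E, B). Edges now: 3
Op 4: add_edge(A, F). Edges now: 4
Op 5: add_edge(G, C). Edges now: 5
Compute levels (Kahn BFS):
  sources (in-degree 0): A, D, G
  process A: level=0
    A->E: in-degree(E)=0, level(E)=1, enqueue
    A->F: in-degree(F)=0, level(F)=1, enqueue
  process D: level=0
    D->H: in-degree(H)=0, level(H)=1, enqueue
  process G: level=0
    G->C: in-degree(C)=0, level(C)=1, enqueue
  process E: level=1
    E->B: in-degree(B)=0, level(B)=2, enqueue
  process F: level=1
  process H: level=1
  process C: level=1
  process B: level=2
All levels: A:0, B:2, C:1, D:0, E:1, F:1, G:0, H:1
level(E) = 1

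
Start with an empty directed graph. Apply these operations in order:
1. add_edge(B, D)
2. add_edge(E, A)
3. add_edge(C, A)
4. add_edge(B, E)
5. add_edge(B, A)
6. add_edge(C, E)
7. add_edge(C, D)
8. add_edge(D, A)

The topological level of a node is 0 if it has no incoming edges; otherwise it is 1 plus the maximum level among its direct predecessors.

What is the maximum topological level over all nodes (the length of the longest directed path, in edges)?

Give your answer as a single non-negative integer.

Op 1: add_edge(B, D). Edges now: 1
Op 2: add_edge(E, A). Edges now: 2
Op 3: add_edge(C, A). Edges now: 3
Op 4: add_edge(B, E). Edges now: 4
Op 5: add_edge(B, A). Edges now: 5
Op 6: add_edge(C, E). Edges now: 6
Op 7: add_edge(C, D). Edges now: 7
Op 8: add_edge(D, A). Edges now: 8
Compute levels (Kahn BFS):
  sources (in-degree 0): B, C
  process B: level=0
    B->A: in-degree(A)=3, level(A)>=1
    B->D: in-degree(D)=1, level(D)>=1
    B->E: in-degree(E)=1, level(E)>=1
  process C: level=0
    C->A: in-degree(A)=2, level(A)>=1
    C->D: in-degree(D)=0, level(D)=1, enqueue
    C->E: in-degree(E)=0, level(E)=1, enqueue
  process D: level=1
    D->A: in-degree(A)=1, level(A)>=2
  process E: level=1
    E->A: in-degree(A)=0, level(A)=2, enqueue
  process A: level=2
All levels: A:2, B:0, C:0, D:1, E:1
max level = 2

Answer: 2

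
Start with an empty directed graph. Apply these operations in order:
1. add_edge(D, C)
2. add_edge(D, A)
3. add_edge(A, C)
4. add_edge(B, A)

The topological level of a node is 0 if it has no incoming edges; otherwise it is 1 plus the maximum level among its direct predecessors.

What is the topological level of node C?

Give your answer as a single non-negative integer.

Op 1: add_edge(D, C). Edges now: 1
Op 2: add_edge(D, A). Edges now: 2
Op 3: add_edge(A, C). Edges now: 3
Op 4: add_edge(B, A). Edges now: 4
Compute levels (Kahn BFS):
  sources (in-degree 0): B, D
  process B: level=0
    B->A: in-degree(A)=1, level(A)>=1
  process D: level=0
    D->A: in-degree(A)=0, level(A)=1, enqueue
    D->C: in-degree(C)=1, level(C)>=1
  process A: level=1
    A->C: in-degree(C)=0, level(C)=2, enqueue
  process C: level=2
All levels: A:1, B:0, C:2, D:0
level(C) = 2

Answer: 2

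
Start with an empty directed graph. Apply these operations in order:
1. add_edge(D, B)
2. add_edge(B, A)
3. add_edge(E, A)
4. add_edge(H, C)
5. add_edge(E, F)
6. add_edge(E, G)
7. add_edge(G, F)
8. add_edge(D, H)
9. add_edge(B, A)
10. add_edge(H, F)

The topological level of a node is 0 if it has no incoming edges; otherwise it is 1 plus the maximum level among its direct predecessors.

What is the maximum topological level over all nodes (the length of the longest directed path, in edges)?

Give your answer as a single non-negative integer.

Answer: 2

Derivation:
Op 1: add_edge(D, B). Edges now: 1
Op 2: add_edge(B, A). Edges now: 2
Op 3: add_edge(E, A). Edges now: 3
Op 4: add_edge(H, C). Edges now: 4
Op 5: add_edge(E, F). Edges now: 5
Op 6: add_edge(E, G). Edges now: 6
Op 7: add_edge(G, F). Edges now: 7
Op 8: add_edge(D, H). Edges now: 8
Op 9: add_edge(B, A) (duplicate, no change). Edges now: 8
Op 10: add_edge(H, F). Edges now: 9
Compute levels (Kahn BFS):
  sources (in-degree 0): D, E
  process D: level=0
    D->B: in-degree(B)=0, level(B)=1, enqueue
    D->H: in-degree(H)=0, level(H)=1, enqueue
  process E: level=0
    E->A: in-degree(A)=1, level(A)>=1
    E->F: in-degree(F)=2, level(F)>=1
    E->G: in-degree(G)=0, level(G)=1, enqueue
  process B: level=1
    B->A: in-degree(A)=0, level(A)=2, enqueue
  process H: level=1
    H->C: in-degree(C)=0, level(C)=2, enqueue
    H->F: in-degree(F)=1, level(F)>=2
  process G: level=1
    G->F: in-degree(F)=0, level(F)=2, enqueue
  process A: level=2
  process C: level=2
  process F: level=2
All levels: A:2, B:1, C:2, D:0, E:0, F:2, G:1, H:1
max level = 2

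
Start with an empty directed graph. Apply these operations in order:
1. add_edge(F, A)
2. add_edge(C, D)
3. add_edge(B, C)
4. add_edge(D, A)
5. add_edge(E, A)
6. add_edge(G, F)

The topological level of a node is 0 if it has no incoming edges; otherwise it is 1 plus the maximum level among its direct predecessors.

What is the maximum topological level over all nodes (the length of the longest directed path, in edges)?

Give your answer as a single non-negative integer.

Op 1: add_edge(F, A). Edges now: 1
Op 2: add_edge(C, D). Edges now: 2
Op 3: add_edge(B, C). Edges now: 3
Op 4: add_edge(D, A). Edges now: 4
Op 5: add_edge(E, A). Edges now: 5
Op 6: add_edge(G, F). Edges now: 6
Compute levels (Kahn BFS):
  sources (in-degree 0): B, E, G
  process B: level=0
    B->C: in-degree(C)=0, level(C)=1, enqueue
  process E: level=0
    E->A: in-degree(A)=2, level(A)>=1
  process G: level=0
    G->F: in-degree(F)=0, level(F)=1, enqueue
  process C: level=1
    C->D: in-degree(D)=0, level(D)=2, enqueue
  process F: level=1
    F->A: in-degree(A)=1, level(A)>=2
  process D: level=2
    D->A: in-degree(A)=0, level(A)=3, enqueue
  process A: level=3
All levels: A:3, B:0, C:1, D:2, E:0, F:1, G:0
max level = 3

Answer: 3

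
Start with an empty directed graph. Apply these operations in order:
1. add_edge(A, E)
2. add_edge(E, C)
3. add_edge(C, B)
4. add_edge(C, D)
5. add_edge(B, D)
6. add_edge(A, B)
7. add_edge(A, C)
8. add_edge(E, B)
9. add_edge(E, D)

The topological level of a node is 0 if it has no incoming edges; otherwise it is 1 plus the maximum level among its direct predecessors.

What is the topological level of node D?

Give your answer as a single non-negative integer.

Op 1: add_edge(A, E). Edges now: 1
Op 2: add_edge(E, C). Edges now: 2
Op 3: add_edge(C, B). Edges now: 3
Op 4: add_edge(C, D). Edges now: 4
Op 5: add_edge(B, D). Edges now: 5
Op 6: add_edge(A, B). Edges now: 6
Op 7: add_edge(A, C). Edges now: 7
Op 8: add_edge(E, B). Edges now: 8
Op 9: add_edge(E, D). Edges now: 9
Compute levels (Kahn BFS):
  sources (in-degree 0): A
  process A: level=0
    A->B: in-degree(B)=2, level(B)>=1
    A->C: in-degree(C)=1, level(C)>=1
    A->E: in-degree(E)=0, level(E)=1, enqueue
  process E: level=1
    E->B: in-degree(B)=1, level(B)>=2
    E->C: in-degree(C)=0, level(C)=2, enqueue
    E->D: in-degree(D)=2, level(D)>=2
  process C: level=2
    C->B: in-degree(B)=0, level(B)=3, enqueue
    C->D: in-degree(D)=1, level(D)>=3
  process B: level=3
    B->D: in-degree(D)=0, level(D)=4, enqueue
  process D: level=4
All levels: A:0, B:3, C:2, D:4, E:1
level(D) = 4

Answer: 4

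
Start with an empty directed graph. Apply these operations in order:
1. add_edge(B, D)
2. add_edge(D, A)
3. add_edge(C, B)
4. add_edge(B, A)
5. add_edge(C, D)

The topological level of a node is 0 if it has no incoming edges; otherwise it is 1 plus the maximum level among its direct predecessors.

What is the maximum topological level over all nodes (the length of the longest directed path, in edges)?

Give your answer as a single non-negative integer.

Op 1: add_edge(B, D). Edges now: 1
Op 2: add_edge(D, A). Edges now: 2
Op 3: add_edge(C, B). Edges now: 3
Op 4: add_edge(B, A). Edges now: 4
Op 5: add_edge(C, D). Edges now: 5
Compute levels (Kahn BFS):
  sources (in-degree 0): C
  process C: level=0
    C->B: in-degree(B)=0, level(B)=1, enqueue
    C->D: in-degree(D)=1, level(D)>=1
  process B: level=1
    B->A: in-degree(A)=1, level(A)>=2
    B->D: in-degree(D)=0, level(D)=2, enqueue
  process D: level=2
    D->A: in-degree(A)=0, level(A)=3, enqueue
  process A: level=3
All levels: A:3, B:1, C:0, D:2
max level = 3

Answer: 3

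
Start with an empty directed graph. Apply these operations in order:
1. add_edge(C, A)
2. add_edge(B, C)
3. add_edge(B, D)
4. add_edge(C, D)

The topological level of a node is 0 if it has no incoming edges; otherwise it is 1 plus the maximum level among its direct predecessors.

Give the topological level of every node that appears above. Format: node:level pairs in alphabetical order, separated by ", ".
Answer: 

Answer: A:2, B:0, C:1, D:2

Derivation:
Op 1: add_edge(C, A). Edges now: 1
Op 2: add_edge(B, C). Edges now: 2
Op 3: add_edge(B, D). Edges now: 3
Op 4: add_edge(C, D). Edges now: 4
Compute levels (Kahn BFS):
  sources (in-degree 0): B
  process B: level=0
    B->C: in-degree(C)=0, level(C)=1, enqueue
    B->D: in-degree(D)=1, level(D)>=1
  process C: level=1
    C->A: in-degree(A)=0, level(A)=2, enqueue
    C->D: in-degree(D)=0, level(D)=2, enqueue
  process A: level=2
  process D: level=2
All levels: A:2, B:0, C:1, D:2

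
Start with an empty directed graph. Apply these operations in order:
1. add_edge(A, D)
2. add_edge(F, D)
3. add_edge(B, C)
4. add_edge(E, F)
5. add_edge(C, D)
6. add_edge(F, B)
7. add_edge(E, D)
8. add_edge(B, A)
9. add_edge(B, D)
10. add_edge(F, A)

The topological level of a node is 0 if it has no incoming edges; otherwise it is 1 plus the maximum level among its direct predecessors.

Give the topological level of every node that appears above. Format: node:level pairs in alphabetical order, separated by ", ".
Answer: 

Answer: A:3, B:2, C:3, D:4, E:0, F:1

Derivation:
Op 1: add_edge(A, D). Edges now: 1
Op 2: add_edge(F, D). Edges now: 2
Op 3: add_edge(B, C). Edges now: 3
Op 4: add_edge(E, F). Edges now: 4
Op 5: add_edge(C, D). Edges now: 5
Op 6: add_edge(F, B). Edges now: 6
Op 7: add_edge(E, D). Edges now: 7
Op 8: add_edge(B, A). Edges now: 8
Op 9: add_edge(B, D). Edges now: 9
Op 10: add_edge(F, A). Edges now: 10
Compute levels (Kahn BFS):
  sources (in-degree 0): E
  process E: level=0
    E->D: in-degree(D)=4, level(D)>=1
    E->F: in-degree(F)=0, level(F)=1, enqueue
  process F: level=1
    F->A: in-degree(A)=1, level(A)>=2
    F->B: in-degree(B)=0, level(B)=2, enqueue
    F->D: in-degree(D)=3, level(D)>=2
  process B: level=2
    B->A: in-degree(A)=0, level(A)=3, enqueue
    B->C: in-degree(C)=0, level(C)=3, enqueue
    B->D: in-degree(D)=2, level(D)>=3
  process A: level=3
    A->D: in-degree(D)=1, level(D)>=4
  process C: level=3
    C->D: in-degree(D)=0, level(D)=4, enqueue
  process D: level=4
All levels: A:3, B:2, C:3, D:4, E:0, F:1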